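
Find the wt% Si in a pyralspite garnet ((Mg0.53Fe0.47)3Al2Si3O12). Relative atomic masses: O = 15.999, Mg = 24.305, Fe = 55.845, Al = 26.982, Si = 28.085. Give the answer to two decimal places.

18.82 wt%

M((Mg0.53Fe0.47)3Al2Si3O12) = 447.593 g/mol.
Si contributes 3 × 28.085 = 84.255 g per mole.
84.255/447.593 = 0.1882 → 18.82%.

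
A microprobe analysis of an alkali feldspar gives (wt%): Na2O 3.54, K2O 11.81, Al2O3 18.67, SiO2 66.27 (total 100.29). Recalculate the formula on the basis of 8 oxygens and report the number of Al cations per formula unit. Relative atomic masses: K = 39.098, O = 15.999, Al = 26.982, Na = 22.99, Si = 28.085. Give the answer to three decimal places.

0.997 Al apfu

Na2O (M=61.979): mol = 0.05712; Na = 0.11424, O = 0.05712.
K2O (M=94.195): mol = 0.12538; K = 0.25076, O = 0.12538.
Al2O3 (M=101.961): mol = 0.18311; Al = 0.36622, O = 0.54933.
SiO2 (M=60.083): mol = 1.10297; Si = 1.10297, O = 2.20594.
ΣO = 2.93777; factor = 8/ΣO = 2.72315.
Al apfu = 0.36622 × 2.72315 = 0.997.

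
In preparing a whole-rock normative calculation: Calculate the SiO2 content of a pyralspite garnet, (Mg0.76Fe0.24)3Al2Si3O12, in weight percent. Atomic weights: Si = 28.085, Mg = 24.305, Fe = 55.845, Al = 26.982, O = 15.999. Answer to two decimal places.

Formula mass = 425.831 g/mol.
3 Si → 3.0000 mol SiO2 per formula unit; M(SiO2) = 60.083, so SiO2 mass = 180.249 g.
180.249/425.831 × 100 = 42.33 wt%.

42.33 wt%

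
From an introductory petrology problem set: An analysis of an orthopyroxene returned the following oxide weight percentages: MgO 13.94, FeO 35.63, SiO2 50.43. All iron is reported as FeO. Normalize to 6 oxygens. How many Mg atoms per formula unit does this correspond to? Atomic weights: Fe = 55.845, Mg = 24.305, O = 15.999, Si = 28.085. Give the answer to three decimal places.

MgO (M=40.304): mol = 0.34587; Mg = 0.34587, O = 0.34587.
FeO (M=71.844): mol = 0.49594; Fe = 0.49594, O = 0.49594.
SiO2 (M=60.083): mol = 0.83934; Si = 0.83934, O = 1.67868.
ΣO = 2.52049; factor = 6/ΣO = 2.38049.
Mg apfu = 0.34587 × 2.38049 = 0.823.

0.823 Mg apfu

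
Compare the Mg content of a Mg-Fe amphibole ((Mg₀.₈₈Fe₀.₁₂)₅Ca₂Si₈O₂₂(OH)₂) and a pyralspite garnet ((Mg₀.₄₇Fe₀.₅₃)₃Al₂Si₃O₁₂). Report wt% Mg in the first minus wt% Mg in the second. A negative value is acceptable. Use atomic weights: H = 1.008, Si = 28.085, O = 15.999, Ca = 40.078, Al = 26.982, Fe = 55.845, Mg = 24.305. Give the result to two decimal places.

5.30 percentage points

Mg in (Mg₀.₈₈Fe₀.₁₂)₅Ca₂Si₈O₂₂(OH)₂: molar mass 831.277 g/mol; 4.40×24.305 = 106.942 g → 12.86 wt%.
Mg in (Mg₀.₄₇Fe₀.₅₃)₃Al₂Si₃O₁₂: molar mass 453.271 g/mol; 1.41×24.305 = 34.270 g → 7.56 wt%.
Difference = 12.86 − 7.56 = 5.30 percentage points.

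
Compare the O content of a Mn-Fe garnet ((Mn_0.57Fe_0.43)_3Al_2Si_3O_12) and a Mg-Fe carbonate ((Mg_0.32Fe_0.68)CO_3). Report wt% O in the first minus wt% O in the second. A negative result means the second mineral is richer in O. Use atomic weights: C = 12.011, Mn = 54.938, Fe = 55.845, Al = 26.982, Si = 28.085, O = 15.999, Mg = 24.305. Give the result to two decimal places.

M((Mn_0.57Fe_0.43)_3Al_2Si_3O_12) = 496.191 g/mol, so wt% O = 191.988/496.191 × 100 = 38.69%.
M((Mg_0.32Fe_0.68)CO_3) = 105.760 g/mol, so wt% O = 47.997/105.760 × 100 = 45.38%.
38.69 − 45.38 = -6.69 pp.

-6.69 percentage points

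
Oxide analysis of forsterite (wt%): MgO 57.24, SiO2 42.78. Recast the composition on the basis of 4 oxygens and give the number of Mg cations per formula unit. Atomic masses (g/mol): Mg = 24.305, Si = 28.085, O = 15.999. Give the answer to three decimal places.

57.24 wt% MgO ÷ 40.304 g/mol = 1.42021 mol, giving 1.42021 Mg and 1.42021 O.
42.78 wt% SiO2 ÷ 60.083 g/mol = 0.71202 mol, giving 0.71202 Si and 1.42404 O.
Oxygen sums to 2.84425; scaling by 4/2.84425 = 1.40635 puts the formula on 4 O.
Mg: 1.42021 × 1.40635 = 1.997 atoms per formula unit.

1.997 Mg apfu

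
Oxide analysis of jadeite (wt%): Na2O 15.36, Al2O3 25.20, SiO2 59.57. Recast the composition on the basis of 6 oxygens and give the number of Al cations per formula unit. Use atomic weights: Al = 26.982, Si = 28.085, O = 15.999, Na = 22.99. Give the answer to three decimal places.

0.998 Al apfu

Na2O: 15.36/61.979 = 0.24783 mol → 0.49566 mol Na, 0.24783 mol O.
Al2O3: 25.20/101.961 = 0.24715 mol → 0.49430 mol Al, 0.74145 mol O.
SiO2: 59.57/60.083 = 0.99146 mol → 0.99146 mol Si, 1.98292 mol O.
Total oxygen = 2.97220 mol. Normalization factor = 6/2.97220 = 2.01871.
Al per 6 O = 0.49430 × 2.01871 = 0.998.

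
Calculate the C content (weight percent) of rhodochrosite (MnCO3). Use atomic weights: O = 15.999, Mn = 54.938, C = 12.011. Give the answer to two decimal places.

10.45 weight percent

Molar mass of MnCO3: 1·54.938 + 1·12.011 + 3·15.999 = 114.946 g/mol.
Mass of C per formula unit: 1 × 12.011 = 12.011 g.
Weight fraction C = 12.011 / 114.946 = 0.1045.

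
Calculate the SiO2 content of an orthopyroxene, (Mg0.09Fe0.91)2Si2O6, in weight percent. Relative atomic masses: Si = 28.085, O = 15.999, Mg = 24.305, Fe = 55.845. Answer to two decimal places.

M((Mg0.09Fe0.91)2Si2O6) = 258.177 g/mol; M(SiO2) = 60.083 g/mol.
Moles SiO2 per formula unit = 2 Si ÷ 1 = 2.0000.
SiO2 fraction = (2.0000 × 60.083) / 258.177 = 120.166/258.177 = 0.4654.

46.54 wt%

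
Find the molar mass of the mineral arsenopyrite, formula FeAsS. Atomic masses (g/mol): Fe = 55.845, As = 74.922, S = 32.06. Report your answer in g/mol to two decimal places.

Fe: 1 × 55.845 = 55.8450
As: 1 × 74.922 = 74.9220
S: 1 × 32.06 = 32.0600
Summing the contributions gives the formula mass.

162.83 g/mol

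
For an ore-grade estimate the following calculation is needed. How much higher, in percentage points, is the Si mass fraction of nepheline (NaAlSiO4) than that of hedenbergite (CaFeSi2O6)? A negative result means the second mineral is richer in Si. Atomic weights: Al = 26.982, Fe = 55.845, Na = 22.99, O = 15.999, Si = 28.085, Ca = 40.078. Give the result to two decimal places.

Si in NaAlSiO4: molar mass 142.053 g/mol; 1×28.085 = 28.085 g → 19.77 wt%.
Si in CaFeSi2O6: molar mass 248.087 g/mol; 2×28.085 = 56.170 g → 22.64 wt%.
Difference = 19.77 − 22.64 = -2.87 percentage points.

-2.87 percentage points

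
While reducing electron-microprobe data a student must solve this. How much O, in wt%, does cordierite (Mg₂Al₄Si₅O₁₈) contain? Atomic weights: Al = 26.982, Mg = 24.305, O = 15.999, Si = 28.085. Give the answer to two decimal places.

49.23 wt%

Molar mass of Mg₂Al₄Si₅O₁₈: 2×24.305 + 4×26.982 + 5×28.085 + 18×15.999 = 584.945 g/mol.
Mass of O per formula unit: 18 × 15.999 = 287.982 g.
Weight fraction O = 287.982 / 584.945 = 0.4923.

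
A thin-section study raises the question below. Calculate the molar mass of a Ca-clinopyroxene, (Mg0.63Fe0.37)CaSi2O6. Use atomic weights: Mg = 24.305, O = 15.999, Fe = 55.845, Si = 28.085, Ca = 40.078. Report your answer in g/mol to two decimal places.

228.22 g/mol

The formula mass is the sum 0.63×24.305 + 0.37×55.845 + 1×40.078 + 2×28.085 + 6×15.999.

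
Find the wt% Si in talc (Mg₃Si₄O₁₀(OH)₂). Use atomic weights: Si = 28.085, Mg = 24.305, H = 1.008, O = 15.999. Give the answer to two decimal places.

Molar mass of Mg₃Si₄O₁₀(OH)₂: 3×24.305 + 4×28.085 + 12×15.999 + 2×1.008 = 379.259 g/mol.
Mass of Si per formula unit: 4 × 28.085 = 112.340 g.
Weight fraction Si = 112.340 / 379.259 = 0.2962.

29.62 weight percent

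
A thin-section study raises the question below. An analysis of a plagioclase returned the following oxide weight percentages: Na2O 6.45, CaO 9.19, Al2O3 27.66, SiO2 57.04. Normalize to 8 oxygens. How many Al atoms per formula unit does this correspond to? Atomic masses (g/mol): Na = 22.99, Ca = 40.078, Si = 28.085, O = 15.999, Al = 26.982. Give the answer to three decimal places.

6.45 wt% Na2O ÷ 61.979 g/mol = 0.10407 mol, giving 0.20814 Na and 0.10407 O.
9.19 wt% CaO ÷ 56.077 g/mol = 0.16388 mol, giving 0.16388 Ca and 0.16388 O.
27.66 wt% Al2O3 ÷ 101.961 g/mol = 0.27128 mol, giving 0.54256 Al and 0.81384 O.
57.04 wt% SiO2 ÷ 60.083 g/mol = 0.94935 mol, giving 0.94935 Si and 1.89870 O.
Oxygen sums to 2.98049; scaling by 8/2.98049 = 2.68412 puts the formula on 8 O.
Al: 0.54256 × 2.68412 = 1.456 atoms per formula unit.

1.456 Al apfu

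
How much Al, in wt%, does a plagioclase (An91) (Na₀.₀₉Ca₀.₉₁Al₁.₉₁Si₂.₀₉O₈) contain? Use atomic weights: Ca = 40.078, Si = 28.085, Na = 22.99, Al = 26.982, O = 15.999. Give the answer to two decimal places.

M(Na₀.₀₉Ca₀.₉₁Al₁.₉₁Si₂.₀₉O₈) = 276.765 g/mol.
Al contributes 1.91 × 26.982 = 51.536 g per mole.
51.536/276.765 = 0.1862 → 18.62%.

18.62 wt%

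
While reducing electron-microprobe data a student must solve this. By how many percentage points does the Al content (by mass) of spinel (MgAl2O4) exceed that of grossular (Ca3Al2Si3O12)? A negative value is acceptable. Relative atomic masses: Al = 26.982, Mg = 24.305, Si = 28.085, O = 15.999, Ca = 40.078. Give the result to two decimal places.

25.95 percentage points

M(MgAl2O4) = 142.265 g/mol, so wt% Al = 53.964/142.265 × 100 = 37.93%.
M(Ca3Al2Si3O12) = 450.441 g/mol, so wt% Al = 53.964/450.441 × 100 = 11.98%.
37.93 − 11.98 = 25.95 pp.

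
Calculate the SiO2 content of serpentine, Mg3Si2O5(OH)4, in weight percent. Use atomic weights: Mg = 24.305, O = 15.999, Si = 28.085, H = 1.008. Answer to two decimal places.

43.36 wt%

M(Mg3Si2O5(OH)4) = 277.108 g/mol; M(SiO2) = 60.083 g/mol.
Moles SiO2 per formula unit = 2 Si ÷ 1 = 2.0000.
SiO2 fraction = (2.0000 × 60.083) / 277.108 = 120.166/277.108 = 0.4336.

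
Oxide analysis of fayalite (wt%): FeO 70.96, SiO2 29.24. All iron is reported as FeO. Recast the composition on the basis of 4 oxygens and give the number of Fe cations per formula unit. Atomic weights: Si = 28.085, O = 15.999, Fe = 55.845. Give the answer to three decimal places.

2.015 Fe apfu

FeO (M=71.844): mol = 0.98770; Fe = 0.98770, O = 0.98770.
SiO2 (M=60.083): mol = 0.48666; Si = 0.48666, O = 0.97332.
ΣO = 1.96102; factor = 4/ΣO = 2.03975.
Fe apfu = 0.98770 × 2.03975 = 2.015.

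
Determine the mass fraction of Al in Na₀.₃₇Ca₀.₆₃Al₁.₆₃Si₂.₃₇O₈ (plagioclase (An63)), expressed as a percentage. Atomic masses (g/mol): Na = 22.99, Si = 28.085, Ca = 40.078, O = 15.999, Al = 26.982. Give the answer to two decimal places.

Molar mass of Na₀.₃₇Ca₀.₆₃Al₁.₆₃Si₂.₃₇O₈: 0.37·22.99 + 0.63·40.078 + 1.63·26.982 + 2.37·28.085 + 8·15.999 = 272.290 g/mol.
Mass of Al per formula unit: 1.63 × 26.982 = 43.981 g.
Weight fraction Al = 43.981 / 272.290 = 0.1615.

16.15 weight percent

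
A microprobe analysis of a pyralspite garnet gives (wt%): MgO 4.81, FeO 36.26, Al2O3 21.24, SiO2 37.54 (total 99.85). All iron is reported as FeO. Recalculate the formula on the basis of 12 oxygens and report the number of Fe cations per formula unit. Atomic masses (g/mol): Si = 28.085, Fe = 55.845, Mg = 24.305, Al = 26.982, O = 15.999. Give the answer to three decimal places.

2.424 Fe apfu

4.81 wt% MgO ÷ 40.304 g/mol = 0.11934 mol, giving 0.11934 Mg and 0.11934 O.
36.26 wt% FeO ÷ 71.844 g/mol = 0.50470 mol, giving 0.50470 Fe and 0.50470 O.
21.24 wt% Al2O3 ÷ 101.961 g/mol = 0.20831 mol, giving 0.41662 Al and 0.62493 O.
37.54 wt% SiO2 ÷ 60.083 g/mol = 0.62480 mol, giving 0.62480 Si and 1.24960 O.
Oxygen sums to 2.49857; scaling by 12/2.49857 = 4.80275 puts the formula on 12 O.
Fe: 0.50470 × 4.80275 = 2.424 atoms per formula unit.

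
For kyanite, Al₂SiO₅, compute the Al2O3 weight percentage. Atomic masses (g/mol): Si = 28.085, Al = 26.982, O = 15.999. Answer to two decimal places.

62.92 wt%

Formula mass = 162.044 g/mol.
2 Al → 1.0000 mol Al2O3 per formula unit; M(Al2O3) = 101.961, so Al2O3 mass = 101.961 g.
101.961/162.044 × 100 = 62.92 wt%.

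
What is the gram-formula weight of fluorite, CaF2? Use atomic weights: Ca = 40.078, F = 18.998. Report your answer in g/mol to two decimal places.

78.07 g/mol

M = 1(40.078) + 2(18.998)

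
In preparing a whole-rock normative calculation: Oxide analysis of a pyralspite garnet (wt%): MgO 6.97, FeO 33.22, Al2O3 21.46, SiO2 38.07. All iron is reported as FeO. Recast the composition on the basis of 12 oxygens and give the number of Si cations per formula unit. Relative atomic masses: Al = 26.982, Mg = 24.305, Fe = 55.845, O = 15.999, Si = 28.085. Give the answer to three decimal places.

3.001 Si apfu

MgO (M=40.304): mol = 0.17294; Mg = 0.17294, O = 0.17294.
FeO (M=71.844): mol = 0.46239; Fe = 0.46239, O = 0.46239.
Al2O3 (M=101.961): mol = 0.21047; Al = 0.42094, O = 0.63141.
SiO2 (M=60.083): mol = 0.63362; Si = 0.63362, O = 1.26724.
ΣO = 2.53398; factor = 12/ΣO = 4.73563.
Si apfu = 0.63362 × 4.73563 = 3.001.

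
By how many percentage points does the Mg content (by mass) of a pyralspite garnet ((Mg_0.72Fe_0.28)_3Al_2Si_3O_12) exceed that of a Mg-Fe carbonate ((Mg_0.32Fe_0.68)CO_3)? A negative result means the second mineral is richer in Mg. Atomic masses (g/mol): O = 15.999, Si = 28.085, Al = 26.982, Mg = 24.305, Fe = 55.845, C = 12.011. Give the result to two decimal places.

Mg in (Mg_0.72Fe_0.28)_3Al_2Si_3O_12: molar mass 429.616 g/mol; 2.16×24.305 = 52.499 g → 12.22 wt%.
Mg in (Mg_0.32Fe_0.68)CO_3: molar mass 105.760 g/mol; 0.32×24.305 = 7.778 g → 7.35 wt%.
Difference = 12.22 − 7.35 = 4.87 percentage points.

4.87 percentage points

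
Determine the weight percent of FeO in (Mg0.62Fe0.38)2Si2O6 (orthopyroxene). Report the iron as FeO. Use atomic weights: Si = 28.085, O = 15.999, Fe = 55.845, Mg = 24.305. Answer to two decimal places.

M((Mg0.62Fe0.38)2Si2O6) = 224.744 g/mol; M(FeO) = 71.844 g/mol.
Moles FeO per formula unit = 0.76 Fe ÷ 1 = 0.7600.
FeO fraction = (0.7600 × 71.844) / 224.744 = 54.601/224.744 = 0.2429.

24.29 wt%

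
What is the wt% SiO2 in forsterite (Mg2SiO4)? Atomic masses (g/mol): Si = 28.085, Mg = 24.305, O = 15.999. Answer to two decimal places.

42.71 wt%

M(Mg2SiO4) = 140.691 g/mol; M(SiO2) = 60.083 g/mol.
Moles SiO2 per formula unit = 1 Si ÷ 1 = 1.0000.
SiO2 fraction = (1.0000 × 60.083) / 140.691 = 60.083/140.691 = 0.4271.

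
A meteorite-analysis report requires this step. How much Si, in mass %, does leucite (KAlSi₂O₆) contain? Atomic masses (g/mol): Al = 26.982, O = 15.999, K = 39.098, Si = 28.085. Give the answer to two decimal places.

25.74 mass %

Formula mass = 1×39.098 + 1×26.982 + 2×28.085 + 6×15.999 = 218.244 g/mol, of which 56.170 g is Si.
So Si makes up 56.170/218.244 = 0.2574 of the mass, i.e. 25.74%.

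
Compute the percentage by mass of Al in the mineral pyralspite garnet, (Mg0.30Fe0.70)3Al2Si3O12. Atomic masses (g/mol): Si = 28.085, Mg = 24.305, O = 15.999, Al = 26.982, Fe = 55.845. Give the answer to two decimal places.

Molar mass of (Mg0.30Fe0.70)3Al2Si3O12: 0.90×24.305 + 2.10×55.845 + 2×26.982 + 3×28.085 + 12×15.999 = 469.356 g/mol.
Mass of Al per formula unit: 2 × 26.982 = 53.964 g.
Weight fraction Al = 53.964 / 469.356 = 0.1150.

11.50 weight percent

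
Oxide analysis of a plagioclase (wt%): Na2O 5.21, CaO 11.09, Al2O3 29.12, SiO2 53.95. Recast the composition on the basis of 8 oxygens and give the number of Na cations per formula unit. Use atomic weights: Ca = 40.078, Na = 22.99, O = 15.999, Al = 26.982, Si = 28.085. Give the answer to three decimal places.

0.458 Na apfu

Na2O (M=61.979): mol = 0.08406; Na = 0.16812, O = 0.08406.
CaO (M=56.077): mol = 0.19776; Ca = 0.19776, O = 0.19776.
Al2O3 (M=101.961): mol = 0.28560; Al = 0.57120, O = 0.85680.
SiO2 (M=60.083): mol = 0.89792; Si = 0.89792, O = 1.79584.
ΣO = 2.93446; factor = 8/ΣO = 2.72623.
Na apfu = 0.16812 × 2.72623 = 0.458.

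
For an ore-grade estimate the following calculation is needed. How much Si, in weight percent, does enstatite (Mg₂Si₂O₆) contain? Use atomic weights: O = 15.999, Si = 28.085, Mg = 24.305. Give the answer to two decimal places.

Molar mass of Mg₂Si₂O₆: 2*24.305 + 2*28.085 + 6*15.999 = 200.774 g/mol.
Mass of Si per formula unit: 2 × 28.085 = 56.170 g.
Weight fraction Si = 56.170 / 200.774 = 0.2798.

27.98 weight percent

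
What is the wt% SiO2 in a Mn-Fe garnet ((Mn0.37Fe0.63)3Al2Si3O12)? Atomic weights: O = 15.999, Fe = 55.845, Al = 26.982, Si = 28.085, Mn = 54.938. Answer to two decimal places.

Molar mass of (Mn0.37Fe0.63)3Al2Si3O12 = 1.11*54.938 + 1.89*55.845 + 2*26.982 + 3*28.085 + 12*15.999 = 496.735 g/mol.
Each formula unit contains 3 Si, equivalent to 3/1 = 3.0000 mol SiO2.
M(SiO2) = 1×28.085 + 2×15.999 = 60.083 g/mol.
Mass of SiO2 per formula unit = 3.0000 × 60.083 = 180.249 g.
SiO2 wt% = 180.249 / 496.735 × 100 = 36.29%.

36.29 wt%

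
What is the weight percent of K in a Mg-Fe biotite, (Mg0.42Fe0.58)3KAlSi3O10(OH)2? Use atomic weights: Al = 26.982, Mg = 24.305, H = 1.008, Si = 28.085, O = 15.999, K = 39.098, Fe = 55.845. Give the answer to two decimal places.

8.28 weight percent

Formula mass = 1.26×24.305 + 1.74×55.845 + 1×39.098 + 1×26.982 + 3×28.085 + 12×15.999 + 2×1.008 = 472.134 g/mol, of which 39.098 g is K.
So K makes up 39.098/472.134 = 0.0828 of the mass, i.e. 8.28%.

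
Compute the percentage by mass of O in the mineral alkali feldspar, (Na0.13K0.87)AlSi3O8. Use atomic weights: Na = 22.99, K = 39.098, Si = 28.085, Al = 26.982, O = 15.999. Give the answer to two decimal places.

Formula mass = 0.13·22.99 + 0.87·39.098 + 1·26.982 + 3·28.085 + 8·15.999 = 276.233 g/mol, of which 127.992 g is O.
So O makes up 127.992/276.233 = 0.4633 of the mass, i.e. 46.33%.

46.33 weight percent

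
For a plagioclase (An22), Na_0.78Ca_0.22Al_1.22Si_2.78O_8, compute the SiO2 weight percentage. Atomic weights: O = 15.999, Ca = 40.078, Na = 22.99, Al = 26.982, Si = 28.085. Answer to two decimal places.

Molar mass of Na_0.78Ca_0.22Al_1.22Si_2.78O_8 = 0.78·22.99 + 0.22·40.078 + 1.22·26.982 + 2.78·28.085 + 8·15.999 = 265.736 g/mol.
Each formula unit contains 2.78 Si, equivalent to 2.78/1 = 2.7800 mol SiO2.
M(SiO2) = 1×28.085 + 2×15.999 = 60.083 g/mol.
Mass of SiO2 per formula unit = 2.7800 × 60.083 = 167.031 g.
SiO2 wt% = 167.031 / 265.736 × 100 = 62.86%.

62.86 wt%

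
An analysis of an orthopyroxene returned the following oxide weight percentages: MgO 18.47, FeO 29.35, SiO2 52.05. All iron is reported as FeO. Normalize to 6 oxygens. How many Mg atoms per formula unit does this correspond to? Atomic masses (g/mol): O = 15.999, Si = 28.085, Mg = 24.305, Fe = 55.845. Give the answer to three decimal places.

18.47 wt% MgO ÷ 40.304 g/mol = 0.45827 mol, giving 0.45827 Mg and 0.45827 O.
29.35 wt% FeO ÷ 71.844 g/mol = 0.40852 mol, giving 0.40852 Fe and 0.40852 O.
52.05 wt% SiO2 ÷ 60.083 g/mol = 0.86630 mol, giving 0.86630 Si and 1.73260 O.
Oxygen sums to 2.59939; scaling by 6/2.59939 = 2.30823 puts the formula on 6 O.
Mg: 0.45827 × 2.30823 = 1.058 atoms per formula unit.

1.058 Mg apfu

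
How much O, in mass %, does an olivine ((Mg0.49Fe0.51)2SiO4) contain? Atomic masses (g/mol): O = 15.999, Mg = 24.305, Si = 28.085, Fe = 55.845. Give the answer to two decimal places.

Formula mass = 0.98*24.305 + 1.02*55.845 + 1*28.085 + 4*15.999 = 172.862 g/mol, of which 63.996 g is O.
So O makes up 63.996/172.862 = 0.3702 of the mass, i.e. 37.02%.

37.02 mass %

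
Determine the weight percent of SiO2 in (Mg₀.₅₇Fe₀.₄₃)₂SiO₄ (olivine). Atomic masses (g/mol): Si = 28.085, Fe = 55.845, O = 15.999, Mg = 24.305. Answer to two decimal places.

35.80 wt%

Molar mass of (Mg₀.₅₇Fe₀.₄₃)₂SiO₄ = 1.14×24.305 + 0.86×55.845 + 1×28.085 + 4×15.999 = 167.815 g/mol.
Each formula unit contains 1 Si, equivalent to 1/1 = 1.0000 mol SiO2.
M(SiO2) = 1×28.085 + 2×15.999 = 60.083 g/mol.
Mass of SiO2 per formula unit = 1.0000 × 60.083 = 60.083 g.
SiO2 wt% = 60.083 / 167.815 × 100 = 35.80%.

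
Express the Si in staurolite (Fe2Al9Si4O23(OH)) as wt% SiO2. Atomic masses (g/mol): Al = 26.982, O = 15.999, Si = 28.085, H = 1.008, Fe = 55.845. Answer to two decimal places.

Molar mass of Fe2Al9Si4O23(OH) = 2×55.845 + 9×26.982 + 4×28.085 + 24×15.999 + 1×1.008 = 851.852 g/mol.
Each formula unit contains 4 Si, equivalent to 4/1 = 4.0000 mol SiO2.
M(SiO2) = 1×28.085 + 2×15.999 = 60.083 g/mol.
Mass of SiO2 per formula unit = 4.0000 × 60.083 = 240.332 g.
SiO2 wt% = 240.332 / 851.852 × 100 = 28.21%.

28.21 wt%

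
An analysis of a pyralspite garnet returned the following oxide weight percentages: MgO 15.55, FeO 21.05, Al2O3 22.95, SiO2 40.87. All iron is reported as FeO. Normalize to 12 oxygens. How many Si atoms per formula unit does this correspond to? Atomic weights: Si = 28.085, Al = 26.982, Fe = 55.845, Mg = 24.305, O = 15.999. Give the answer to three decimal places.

MgO: 15.55/40.304 = 0.38582 mol → 0.38582 mol Mg, 0.38582 mol O.
FeO: 21.05/71.844 = 0.29300 mol → 0.29300 mol Fe, 0.29300 mol O.
Al2O3: 22.95/101.961 = 0.22509 mol → 0.45018 mol Al, 0.67527 mol O.
SiO2: 40.87/60.083 = 0.68023 mol → 0.68023 mol Si, 1.36046 mol O.
Total oxygen = 2.71455 mol. Normalization factor = 12/2.71455 = 4.42062.
Si per 12 O = 0.68023 × 4.42062 = 3.007.

3.007 Si apfu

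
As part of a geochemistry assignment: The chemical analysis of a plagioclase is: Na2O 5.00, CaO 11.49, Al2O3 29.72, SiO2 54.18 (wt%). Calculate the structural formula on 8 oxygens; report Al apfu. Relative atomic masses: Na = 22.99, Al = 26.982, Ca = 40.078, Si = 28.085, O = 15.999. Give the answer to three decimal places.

1.574 Al apfu

Na2O: 5.00/61.979 = 0.08067 mol → 0.16134 mol Na, 0.08067 mol O.
CaO: 11.49/56.077 = 0.20490 mol → 0.20490 mol Ca, 0.20490 mol O.
Al2O3: 29.72/101.961 = 0.29148 mol → 0.58296 mol Al, 0.87444 mol O.
SiO2: 54.18/60.083 = 0.90175 mol → 0.90175 mol Si, 1.80350 mol O.
Total oxygen = 2.96351 mol. Normalization factor = 8/2.96351 = 2.69950.
Al per 8 O = 0.58296 × 2.69950 = 1.574.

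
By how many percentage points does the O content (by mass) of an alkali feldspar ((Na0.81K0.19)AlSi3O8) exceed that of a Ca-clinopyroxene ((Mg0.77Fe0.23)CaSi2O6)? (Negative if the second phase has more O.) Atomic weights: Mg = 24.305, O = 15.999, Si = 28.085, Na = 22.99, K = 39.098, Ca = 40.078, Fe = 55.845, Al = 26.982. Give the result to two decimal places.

5.36 percentage points

First mineral: 127.992 g O in 265.280 g formula = 48.25 wt% O.
Second mineral: 95.994 g O in 223.801 g formula = 42.89 wt% O.
48.25% − 42.89% gives a difference of 5.36 percentage points.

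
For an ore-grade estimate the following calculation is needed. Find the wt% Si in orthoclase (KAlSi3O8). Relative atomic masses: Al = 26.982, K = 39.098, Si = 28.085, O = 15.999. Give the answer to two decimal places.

M(KAlSi3O8) = 278.327 g/mol.
Si contributes 3 × 28.085 = 84.255 g per mole.
84.255/278.327 = 0.3027 → 30.27%.

30.27 wt%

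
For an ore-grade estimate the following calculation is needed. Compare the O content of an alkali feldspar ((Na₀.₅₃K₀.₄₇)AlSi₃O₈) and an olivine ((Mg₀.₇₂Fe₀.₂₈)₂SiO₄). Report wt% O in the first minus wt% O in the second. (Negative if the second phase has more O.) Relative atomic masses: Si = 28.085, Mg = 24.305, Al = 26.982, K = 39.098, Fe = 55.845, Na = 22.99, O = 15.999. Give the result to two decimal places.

First mineral: 127.992 g O in 269.790 g formula = 47.44 wt% O.
Second mineral: 63.996 g O in 158.353 g formula = 40.41 wt% O.
47.44% − 40.41% gives a difference of 7.03 percentage points.

7.03 percentage points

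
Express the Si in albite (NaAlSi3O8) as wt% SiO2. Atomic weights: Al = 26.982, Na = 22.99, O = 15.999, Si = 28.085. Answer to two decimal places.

68.74 wt%

M(NaAlSi3O8) = 262.219 g/mol; M(SiO2) = 60.083 g/mol.
Moles SiO2 per formula unit = 3 Si ÷ 1 = 3.0000.
SiO2 fraction = (3.0000 × 60.083) / 262.219 = 180.249/262.219 = 0.6874.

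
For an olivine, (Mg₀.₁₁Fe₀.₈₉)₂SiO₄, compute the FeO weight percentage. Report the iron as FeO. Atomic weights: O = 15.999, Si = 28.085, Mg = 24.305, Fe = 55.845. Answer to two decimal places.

Molar mass of (Mg₀.₁₁Fe₀.₈₉)₂SiO₄ = 0.22×24.305 + 1.78×55.845 + 1×28.085 + 4×15.999 = 196.832 g/mol.
Each formula unit contains 1.78 Fe, equivalent to 1.78/1 = 1.7800 mol FeO.
M(FeO) = 1×55.845 + 1×15.999 = 71.844 g/mol.
Mass of FeO per formula unit = 1.7800 × 71.844 = 127.882 g.
FeO wt% = 127.882 / 196.832 × 100 = 64.97%.

64.97 wt%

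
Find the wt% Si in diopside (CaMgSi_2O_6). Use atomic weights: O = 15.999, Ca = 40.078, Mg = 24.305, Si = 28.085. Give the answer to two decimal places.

Molar mass of CaMgSi_2O_6: 1×40.078 + 1×24.305 + 2×28.085 + 6×15.999 = 216.547 g/mol.
Mass of Si per formula unit: 2 × 28.085 = 56.170 g.
Weight fraction Si = 56.170 / 216.547 = 0.2594.

25.94 wt%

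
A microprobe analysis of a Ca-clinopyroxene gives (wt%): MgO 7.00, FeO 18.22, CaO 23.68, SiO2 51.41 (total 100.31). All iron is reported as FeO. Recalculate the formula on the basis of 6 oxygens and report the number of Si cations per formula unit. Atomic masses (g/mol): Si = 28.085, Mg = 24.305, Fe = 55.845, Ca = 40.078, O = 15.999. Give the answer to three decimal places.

2.005 Si apfu

MgO (M=40.304): mol = 0.17368; Mg = 0.17368, O = 0.17368.
FeO (M=71.844): mol = 0.25361; Fe = 0.25361, O = 0.25361.
CaO (M=56.077): mol = 0.42228; Ca = 0.42228, O = 0.42228.
SiO2 (M=60.083): mol = 0.85565; Si = 0.85565, O = 1.71130.
ΣO = 2.56087; factor = 6/ΣO = 2.34295.
Si apfu = 0.85565 × 2.34295 = 2.005.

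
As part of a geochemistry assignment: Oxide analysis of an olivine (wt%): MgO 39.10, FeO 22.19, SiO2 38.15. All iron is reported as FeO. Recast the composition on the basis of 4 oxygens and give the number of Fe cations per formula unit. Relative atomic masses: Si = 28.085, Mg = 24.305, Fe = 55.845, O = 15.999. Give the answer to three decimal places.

39.10 wt% MgO ÷ 40.304 g/mol = 0.97013 mol, giving 0.97013 Mg and 0.97013 O.
22.19 wt% FeO ÷ 71.844 g/mol = 0.30886 mol, giving 0.30886 Fe and 0.30886 O.
38.15 wt% SiO2 ÷ 60.083 g/mol = 0.63495 mol, giving 0.63495 Si and 1.26990 O.
Oxygen sums to 2.54889; scaling by 4/2.54889 = 1.56931 puts the formula on 4 O.
Fe: 0.30886 × 1.56931 = 0.485 atoms per formula unit.

0.485 Fe apfu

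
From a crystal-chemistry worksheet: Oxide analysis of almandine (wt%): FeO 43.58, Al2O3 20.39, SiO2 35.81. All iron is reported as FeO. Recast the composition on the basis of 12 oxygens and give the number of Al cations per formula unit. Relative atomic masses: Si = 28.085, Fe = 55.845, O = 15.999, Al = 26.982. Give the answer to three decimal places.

FeO (M=71.844): mol = 0.60659; Fe = 0.60659, O = 0.60659.
Al2O3 (M=101.961): mol = 0.19998; Al = 0.39996, O = 0.59994.
SiO2 (M=60.083): mol = 0.59601; Si = 0.59601, O = 1.19202.
ΣO = 2.39855; factor = 12/ΣO = 5.00302.
Al apfu = 0.39996 × 5.00302 = 2.001.

2.001 Al apfu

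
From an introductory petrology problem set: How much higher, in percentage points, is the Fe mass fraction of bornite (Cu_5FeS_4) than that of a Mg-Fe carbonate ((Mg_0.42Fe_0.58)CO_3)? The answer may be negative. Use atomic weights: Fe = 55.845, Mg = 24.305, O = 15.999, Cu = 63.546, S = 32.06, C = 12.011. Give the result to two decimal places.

First mineral: 55.845 g Fe in 501.815 g formula = 11.13 wt% Fe.
Second mineral: 32.390 g Fe in 102.606 g formula = 31.57 wt% Fe.
11.13% − 31.57% gives a difference of -20.44 percentage points.

-20.44 percentage points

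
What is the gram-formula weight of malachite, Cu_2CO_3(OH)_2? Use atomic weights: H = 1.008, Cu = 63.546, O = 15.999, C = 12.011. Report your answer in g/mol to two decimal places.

221.11 g/mol

The formula mass is the sum 2·63.546 + 1·12.011 + 5·15.999 + 2·1.008.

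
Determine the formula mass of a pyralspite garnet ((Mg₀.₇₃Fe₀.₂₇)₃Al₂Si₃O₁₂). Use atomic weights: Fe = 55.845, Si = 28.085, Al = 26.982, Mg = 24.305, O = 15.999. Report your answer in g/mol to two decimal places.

M = 2.19×24.305 + 0.81×55.845 + 2×26.982 + 3×28.085 + 12×15.999

428.67 g/mol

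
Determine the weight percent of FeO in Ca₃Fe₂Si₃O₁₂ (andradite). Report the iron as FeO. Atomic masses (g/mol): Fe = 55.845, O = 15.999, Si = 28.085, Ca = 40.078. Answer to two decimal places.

Formula mass = 508.167 g/mol.
2 Fe → 2.0000 mol FeO per formula unit; M(FeO) = 71.844, so FeO mass = 143.688 g.
143.688/508.167 × 100 = 28.28 wt%.

28.28 wt%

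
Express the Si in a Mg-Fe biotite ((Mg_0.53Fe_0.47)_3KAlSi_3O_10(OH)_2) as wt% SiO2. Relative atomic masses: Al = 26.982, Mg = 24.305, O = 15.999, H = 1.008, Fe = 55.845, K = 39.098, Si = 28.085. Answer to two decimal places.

39.04 wt%

Formula mass = 461.725 g/mol.
3 Si → 3.0000 mol SiO2 per formula unit; M(SiO2) = 60.083, so SiO2 mass = 180.249 g.
180.249/461.725 × 100 = 39.04 wt%.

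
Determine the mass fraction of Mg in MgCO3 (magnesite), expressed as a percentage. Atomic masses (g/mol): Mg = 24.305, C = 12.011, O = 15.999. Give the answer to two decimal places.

28.83 weight percent

M(MgCO3) = 84.313 g/mol.
Mg contributes 1 × 24.305 = 24.305 g per mole.
24.305/84.313 = 0.2883 → 28.83%.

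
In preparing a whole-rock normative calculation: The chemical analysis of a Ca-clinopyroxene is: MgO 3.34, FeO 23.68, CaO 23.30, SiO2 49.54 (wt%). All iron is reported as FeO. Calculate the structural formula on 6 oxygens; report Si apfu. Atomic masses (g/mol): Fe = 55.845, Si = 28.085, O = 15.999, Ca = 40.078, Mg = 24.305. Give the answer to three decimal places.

1.997 Si apfu

MgO (M=40.304): mol = 0.08287; Mg = 0.08287, O = 0.08287.
FeO (M=71.844): mol = 0.32960; Fe = 0.32960, O = 0.32960.
CaO (M=56.077): mol = 0.41550; Ca = 0.41550, O = 0.41550.
SiO2 (M=60.083): mol = 0.82453; Si = 0.82453, O = 1.64906.
ΣO = 2.47703; factor = 6/ΣO = 2.42226.
Si apfu = 0.82453 × 2.42226 = 1.997.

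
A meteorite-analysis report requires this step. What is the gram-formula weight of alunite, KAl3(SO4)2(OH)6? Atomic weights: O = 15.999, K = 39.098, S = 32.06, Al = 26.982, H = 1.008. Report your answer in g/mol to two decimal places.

414.20 g/mol

K: 1 × 39.098 = 39.0980
Al: 3 × 26.982 = 80.9460
S: 2 × 32.06 = 64.1200
O: 14 × 15.999 = 223.9860
H: 6 × 1.008 = 6.0480
Summing the contributions gives the formula mass.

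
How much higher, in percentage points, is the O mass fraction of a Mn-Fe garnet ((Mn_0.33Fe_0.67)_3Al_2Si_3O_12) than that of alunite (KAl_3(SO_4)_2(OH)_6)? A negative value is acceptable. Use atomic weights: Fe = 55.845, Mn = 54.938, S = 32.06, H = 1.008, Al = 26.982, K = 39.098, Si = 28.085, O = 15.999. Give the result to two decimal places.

O in (Mn_0.33Fe_0.67)_3Al_2Si_3O_12: molar mass 496.844 g/mol; 12×15.999 = 191.988 g → 38.64 wt%.
O in KAl_3(SO_4)_2(OH)_6: molar mass 414.198 g/mol; 14×15.999 = 223.986 g → 54.08 wt%.
Difference = 38.64 − 54.08 = -15.44 percentage points.

-15.44 percentage points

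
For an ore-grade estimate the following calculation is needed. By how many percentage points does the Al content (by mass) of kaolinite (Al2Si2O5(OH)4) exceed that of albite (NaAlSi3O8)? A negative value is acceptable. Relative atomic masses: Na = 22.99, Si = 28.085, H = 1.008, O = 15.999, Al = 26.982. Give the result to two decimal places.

10.61 percentage points

First mineral: 53.964 g Al in 258.157 g formula = 20.90 wt% Al.
Second mineral: 26.982 g Al in 262.219 g formula = 10.29 wt% Al.
20.90% − 10.29% gives a difference of 10.61 percentage points.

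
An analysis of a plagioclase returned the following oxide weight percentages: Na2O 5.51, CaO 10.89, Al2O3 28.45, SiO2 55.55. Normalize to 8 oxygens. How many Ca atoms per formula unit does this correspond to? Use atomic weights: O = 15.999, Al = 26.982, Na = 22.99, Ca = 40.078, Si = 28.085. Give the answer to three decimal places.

0.523 Ca apfu

Na2O (M=61.979): mol = 0.08890; Na = 0.17780, O = 0.08890.
CaO (M=56.077): mol = 0.19420; Ca = 0.19420, O = 0.19420.
Al2O3 (M=101.961): mol = 0.27903; Al = 0.55806, O = 0.83709.
SiO2 (M=60.083): mol = 0.92455; Si = 0.92455, O = 1.84910.
ΣO = 2.96929; factor = 8/ΣO = 2.69425.
Ca apfu = 0.19420 × 2.69425 = 0.523.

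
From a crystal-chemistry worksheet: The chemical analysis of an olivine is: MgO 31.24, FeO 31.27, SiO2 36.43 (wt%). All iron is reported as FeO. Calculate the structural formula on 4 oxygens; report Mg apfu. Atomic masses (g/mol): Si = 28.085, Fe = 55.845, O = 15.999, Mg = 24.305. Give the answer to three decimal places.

1.280 Mg apfu

31.24 wt% MgO ÷ 40.304 g/mol = 0.77511 mol, giving 0.77511 Mg and 0.77511 O.
31.27 wt% FeO ÷ 71.844 g/mol = 0.43525 mol, giving 0.43525 Fe and 0.43525 O.
36.43 wt% SiO2 ÷ 60.083 g/mol = 0.60633 mol, giving 0.60633 Si and 1.21266 O.
Oxygen sums to 2.42302; scaling by 4/2.42302 = 1.65083 puts the formula on 4 O.
Mg: 0.77511 × 1.65083 = 1.280 atoms per formula unit.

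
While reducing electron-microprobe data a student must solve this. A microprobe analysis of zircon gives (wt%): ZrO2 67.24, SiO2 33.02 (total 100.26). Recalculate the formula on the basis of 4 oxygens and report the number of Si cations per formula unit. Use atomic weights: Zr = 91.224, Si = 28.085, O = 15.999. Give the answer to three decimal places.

67.24 wt% ZrO2 ÷ 123.222 g/mol = 0.54568 mol, giving 0.54568 Zr and 1.09136 O.
33.02 wt% SiO2 ÷ 60.083 g/mol = 0.54957 mol, giving 0.54957 Si and 1.09914 O.
Oxygen sums to 2.19050; scaling by 4/2.19050 = 1.82607 puts the formula on 4 O.
Si: 0.54957 × 1.82607 = 1.004 atoms per formula unit.

1.004 Si apfu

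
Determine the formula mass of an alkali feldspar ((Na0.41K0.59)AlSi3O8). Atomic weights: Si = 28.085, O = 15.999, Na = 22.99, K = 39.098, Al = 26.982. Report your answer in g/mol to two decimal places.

Na: 0.41 × 22.99 = 9.4259
K: 0.59 × 39.098 = 23.0678
Al: 1 × 26.982 = 26.9820
Si: 3 × 28.085 = 84.2550
O: 8 × 15.999 = 127.9920
Summing the contributions gives the formula mass.

271.72 g/mol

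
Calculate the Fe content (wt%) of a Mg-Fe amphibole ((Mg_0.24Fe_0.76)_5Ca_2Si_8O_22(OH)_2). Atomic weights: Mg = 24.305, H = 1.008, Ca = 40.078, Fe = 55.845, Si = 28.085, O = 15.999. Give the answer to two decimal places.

22.76 wt%

Molar mass of (Mg_0.24Fe_0.76)_5Ca_2Si_8O_22(OH)_2: 1.20*24.305 + 3.80*55.845 + 2*40.078 + 8*28.085 + 24*15.999 + 2*1.008 = 932.205 g/mol.
Mass of Fe per formula unit: 3.80 × 55.845 = 212.211 g.
Weight fraction Fe = 212.211 / 932.205 = 0.2276.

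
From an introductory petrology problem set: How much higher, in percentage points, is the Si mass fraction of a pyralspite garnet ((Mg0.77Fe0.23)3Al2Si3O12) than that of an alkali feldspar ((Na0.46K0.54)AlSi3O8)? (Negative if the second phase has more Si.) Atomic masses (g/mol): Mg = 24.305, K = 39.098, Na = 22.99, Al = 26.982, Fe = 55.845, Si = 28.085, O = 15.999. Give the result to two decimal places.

-11.27 percentage points

First mineral: 84.255 g Si in 424.885 g formula = 19.83 wt% Si.
Second mineral: 84.255 g Si in 270.917 g formula = 31.10 wt% Si.
19.83% − 31.10% gives a difference of -11.27 percentage points.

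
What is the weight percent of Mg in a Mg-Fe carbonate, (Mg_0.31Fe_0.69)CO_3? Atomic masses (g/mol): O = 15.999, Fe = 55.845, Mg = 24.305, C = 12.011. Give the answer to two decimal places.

7.10 wt%

M((Mg_0.31Fe_0.69)CO_3) = 106.076 g/mol.
Mg contributes 0.31 × 24.305 = 7.535 g per mole.
7.535/106.076 = 0.0710 → 7.10%.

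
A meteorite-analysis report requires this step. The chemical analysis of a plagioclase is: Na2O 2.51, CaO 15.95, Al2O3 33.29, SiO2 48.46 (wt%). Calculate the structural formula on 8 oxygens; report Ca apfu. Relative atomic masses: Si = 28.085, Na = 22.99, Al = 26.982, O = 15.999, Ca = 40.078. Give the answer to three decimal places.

Na2O (M=61.979): mol = 0.04050; Na = 0.08100, O = 0.04050.
CaO (M=56.077): mol = 0.28443; Ca = 0.28443, O = 0.28443.
Al2O3 (M=101.961): mol = 0.32650; Al = 0.65300, O = 0.97950.
SiO2 (M=60.083): mol = 0.80655; Si = 0.80655, O = 1.61310.
ΣO = 2.91753; factor = 8/ΣO = 2.74205.
Ca apfu = 0.28443 × 2.74205 = 0.780.

0.780 Ca apfu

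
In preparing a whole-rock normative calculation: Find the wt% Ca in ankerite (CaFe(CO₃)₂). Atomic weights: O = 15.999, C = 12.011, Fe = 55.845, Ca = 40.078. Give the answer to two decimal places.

M(CaFe(CO₃)₂) = 215.939 g/mol.
Ca contributes 1 × 40.078 = 40.078 g per mole.
40.078/215.939 = 0.1856 → 18.56%.

18.56 mass %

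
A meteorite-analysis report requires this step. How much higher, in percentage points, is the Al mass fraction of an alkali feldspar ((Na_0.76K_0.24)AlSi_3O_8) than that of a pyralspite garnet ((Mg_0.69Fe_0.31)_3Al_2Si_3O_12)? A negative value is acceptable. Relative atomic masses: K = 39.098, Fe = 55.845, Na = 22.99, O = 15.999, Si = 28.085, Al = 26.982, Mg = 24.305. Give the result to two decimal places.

M((Na_0.76K_0.24)AlSi_3O_8) = 266.085 g/mol, so wt% Al = 26.982/266.085 × 100 = 10.14%.
M((Mg_0.69Fe_0.31)_3Al_2Si_3O_12) = 432.454 g/mol, so wt% Al = 53.964/432.454 × 100 = 12.48%.
10.14 − 12.48 = -2.34 pp.

-2.34 percentage points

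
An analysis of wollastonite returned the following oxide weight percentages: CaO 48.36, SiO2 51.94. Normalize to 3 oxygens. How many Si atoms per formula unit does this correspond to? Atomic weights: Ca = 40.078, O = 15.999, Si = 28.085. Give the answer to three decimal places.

1.001 Si apfu

CaO (M=56.077): mol = 0.86239; Ca = 0.86239, O = 0.86239.
SiO2 (M=60.083): mol = 0.86447; Si = 0.86447, O = 1.72894.
ΣO = 2.59133; factor = 3/ΣO = 1.15771.
Si apfu = 0.86447 × 1.15771 = 1.001.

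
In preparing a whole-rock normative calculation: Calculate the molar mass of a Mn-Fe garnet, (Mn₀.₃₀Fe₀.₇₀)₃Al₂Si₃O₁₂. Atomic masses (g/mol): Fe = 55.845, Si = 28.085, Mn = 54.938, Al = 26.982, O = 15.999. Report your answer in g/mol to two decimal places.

Mn: 0.90 × 54.938 = 49.4442
Fe: 2.10 × 55.845 = 117.2745
Al: 2 × 26.982 = 53.9640
Si: 3 × 28.085 = 84.2550
O: 12 × 15.999 = 191.9880
Summing the contributions gives the formula mass.

496.93 g/mol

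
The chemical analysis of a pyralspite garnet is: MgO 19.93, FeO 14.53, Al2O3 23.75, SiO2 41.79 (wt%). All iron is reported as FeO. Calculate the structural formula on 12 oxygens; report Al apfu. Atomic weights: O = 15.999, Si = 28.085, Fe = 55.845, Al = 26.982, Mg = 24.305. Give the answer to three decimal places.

MgO: 19.93/40.304 = 0.49449 mol → 0.49449 mol Mg, 0.49449 mol O.
FeO: 14.53/71.844 = 0.20224 mol → 0.20224 mol Fe, 0.20224 mol O.
Al2O3: 23.75/101.961 = 0.23293 mol → 0.46586 mol Al, 0.69879 mol O.
SiO2: 41.79/60.083 = 0.69554 mol → 0.69554 mol Si, 1.39108 mol O.
Total oxygen = 2.78660 mol. Normalization factor = 12/2.78660 = 4.30632.
Al per 12 O = 0.46586 × 4.30632 = 2.006.

2.006 Al apfu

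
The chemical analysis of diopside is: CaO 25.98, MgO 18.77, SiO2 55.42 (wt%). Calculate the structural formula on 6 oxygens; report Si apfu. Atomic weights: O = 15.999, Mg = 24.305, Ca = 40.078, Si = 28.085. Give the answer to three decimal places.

1.995 Si apfu

CaO: 25.98/56.077 = 0.46329 mol → 0.46329 mol Ca, 0.46329 mol O.
MgO: 18.77/40.304 = 0.46571 mol → 0.46571 mol Mg, 0.46571 mol O.
SiO2: 55.42/60.083 = 0.92239 mol → 0.92239 mol Si, 1.84478 mol O.
Total oxygen = 2.77378 mol. Normalization factor = 6/2.77378 = 2.16311.
Si per 6 O = 0.92239 × 2.16311 = 1.995.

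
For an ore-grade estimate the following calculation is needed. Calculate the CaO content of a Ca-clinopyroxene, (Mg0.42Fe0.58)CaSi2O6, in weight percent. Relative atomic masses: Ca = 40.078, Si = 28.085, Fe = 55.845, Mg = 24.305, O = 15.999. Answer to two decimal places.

23.88 wt%

Formula mass = 234.840 g/mol.
1 Ca → 1.0000 mol CaO per formula unit; M(CaO) = 56.077, so CaO mass = 56.077 g.
56.077/234.840 × 100 = 23.88 wt%.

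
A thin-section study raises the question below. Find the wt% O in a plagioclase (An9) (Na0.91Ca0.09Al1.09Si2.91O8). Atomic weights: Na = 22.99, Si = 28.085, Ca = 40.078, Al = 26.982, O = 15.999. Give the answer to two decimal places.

Molar mass of Na0.91Ca0.09Al1.09Si2.91O8: 0.91×22.99 + 0.09×40.078 + 1.09×26.982 + 2.91×28.085 + 8×15.999 = 263.658 g/mol.
Mass of O per formula unit: 8 × 15.999 = 127.992 g.
Weight fraction O = 127.992 / 263.658 = 0.4854.

48.54 wt%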